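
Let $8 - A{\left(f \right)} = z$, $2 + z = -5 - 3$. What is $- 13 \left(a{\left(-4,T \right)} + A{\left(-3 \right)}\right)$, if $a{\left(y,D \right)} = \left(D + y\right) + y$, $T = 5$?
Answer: $-195$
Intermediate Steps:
$z = -10$ ($z = -2 - 8 = -10$)
$A{\left(f \right)} = 18$ ($A{\left(f \right)} = 8 - -10 = 8 + 10 = 18$)
$a{\left(y,D \right)} = D + 2 y$
$- 13 \left(a{\left(-4,T \right)} + A{\left(-3 \right)}\right) = - 13 \left(\left(5 + 2 \left(-4\right)\right) + 18\right) = - 13 \left(\left(5 - 8\right) + 18\right) = - 13 \left(-3 + 18\right) = \left(-13\right) 15 = -195$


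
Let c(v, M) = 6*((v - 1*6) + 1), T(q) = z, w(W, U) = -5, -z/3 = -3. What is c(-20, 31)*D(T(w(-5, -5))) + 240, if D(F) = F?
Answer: -1110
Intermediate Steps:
z = 9 (z = -3*(-3) = 9)
T(q) = 9
c(v, M) = -30 + 6*v (c(v, M) = 6*((v - 6) + 1) = 6*((-6 + v) + 1) = 6*(-5 + v) = -30 + 6*v)
c(-20, 31)*D(T(w(-5, -5))) + 240 = (-30 + 6*(-20))*9 + 240 = (-30 - 120)*9 + 240 = -150*9 + 240 = -1350 + 240 = -1110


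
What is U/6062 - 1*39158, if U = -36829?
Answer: -237412625/6062 ≈ -39164.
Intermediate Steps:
U/6062 - 1*39158 = -36829/6062 - 1*39158 = -36829*1/6062 - 39158 = -36829/6062 - 39158 = -237412625/6062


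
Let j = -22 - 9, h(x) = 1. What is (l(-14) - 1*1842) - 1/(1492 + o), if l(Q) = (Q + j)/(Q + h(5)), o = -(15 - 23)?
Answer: -35851513/19500 ≈ -1838.5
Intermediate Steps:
j = -31
o = 8 (o = -1*(-8) = 8)
l(Q) = (-31 + Q)/(1 + Q) (l(Q) = (Q - 31)/(Q + 1) = (-31 + Q)/(1 + Q))
(l(-14) - 1*1842) - 1/(1492 + o) = ((-31 - 14)/(1 - 14) - 1*1842) - 1/(1492 + 8) = (-45/(-13) - 1842) - 1/1500 = (-1/13*(-45) - 1842) - 1*1/1500 = (45/13 - 1842) - 1/1500 = -23901/13 - 1/1500 = -35851513/19500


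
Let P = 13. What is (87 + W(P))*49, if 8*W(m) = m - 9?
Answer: 8575/2 ≈ 4287.5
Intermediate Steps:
W(m) = -9/8 + m/8 (W(m) = (m - 9)/8 = (-9 + m)/8 = -9/8 + m/8)
(87 + W(P))*49 = (87 + (-9/8 + (⅛)*13))*49 = (87 + (-9/8 + 13/8))*49 = (87 + ½)*49 = (175/2)*49 = 8575/2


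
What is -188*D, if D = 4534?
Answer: -852392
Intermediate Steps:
-188*D = -188*4534 = -852392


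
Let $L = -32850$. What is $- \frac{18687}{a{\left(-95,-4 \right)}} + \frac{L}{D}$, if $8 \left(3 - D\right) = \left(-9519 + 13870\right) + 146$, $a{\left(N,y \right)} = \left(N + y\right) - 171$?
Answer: $\frac{5723813}{44730} \approx 127.96$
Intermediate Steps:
$a{\left(N,y \right)} = -171 + N + y$
$D = - \frac{4473}{8}$ ($D = 3 - \frac{\left(-9519 + 13870\right) + 146}{8} = 3 - \frac{4351 + 146}{8} = 3 - \frac{4497}{8} = - \frac{4473}{8} \approx -559.13$)
$- \frac{18687}{a{\left(-95,-4 \right)}} + \frac{L}{D} = - \frac{18687}{-171 - 95 - 4} - \frac{32850}{- \frac{4473}{8}} = - \frac{18687}{-270} - - \frac{29200}{497} = \left(-18687\right) \left(- \frac{1}{270}\right) + \frac{29200}{497} = \frac{6229}{90} + \frac{29200}{497} = \frac{5723813}{44730}$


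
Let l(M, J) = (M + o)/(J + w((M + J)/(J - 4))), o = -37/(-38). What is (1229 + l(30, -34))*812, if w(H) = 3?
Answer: 587313510/589 ≈ 9.9714e+5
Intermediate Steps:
o = 37/38 (o = -37*(-1/38) = 37/38 ≈ 0.97368)
l(M, J) = (37/38 + M)/(3 + J) (l(M, J) = (M + 37/38)/(J + 3) = (37/38 + M)/(3 + J))
(1229 + l(30, -34))*812 = (1229 + (37/38 + 30)/(3 - 34))*812 = (1229 + (1177/38)/(-31))*812 = (1229 - 1/31*1177/38)*812 = (1229 - 1177/1178)*812 = (1446585/1178)*812 = 587313510/589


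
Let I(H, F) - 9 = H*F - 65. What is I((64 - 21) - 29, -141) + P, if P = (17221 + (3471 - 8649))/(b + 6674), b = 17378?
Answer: -48813517/24052 ≈ -2029.5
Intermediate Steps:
I(H, F) = -56 + F*H (I(H, F) = 9 + (H*F - 65) = 9 + (F*H - 65) = 9 + (-65 + F*H) = -56 + F*H)
P = 12043/24052 (P = (17221 + (3471 - 8649))/(17378 + 6674) = (17221 - 5178)/24052 = 12043*(1/24052) = 12043/24052 ≈ 0.50071)
I((64 - 21) - 29, -141) + P = (-56 - 141*((64 - 21) - 29)) + 12043/24052 = (-56 - 141*(43 - 29)) + 12043/24052 = (-56 - 141*14) + 12043/24052 = (-56 - 1974) + 12043/24052 = -2030 + 12043/24052 = -48813517/24052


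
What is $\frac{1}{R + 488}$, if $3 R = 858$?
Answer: $\frac{1}{774} \approx 0.001292$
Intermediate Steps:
$R = 286$ ($R = \frac{1}{3} \cdot 858 = 286$)
$\frac{1}{R + 488} = \frac{1}{286 + 488} = \frac{1}{774}$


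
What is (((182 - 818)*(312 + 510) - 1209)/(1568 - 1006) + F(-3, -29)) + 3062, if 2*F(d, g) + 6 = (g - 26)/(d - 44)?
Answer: 28093917/13207 ≈ 2127.2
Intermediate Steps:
F(d, g) = -3 + (-26 + g)/(2*(-44 + d)) (F(d, g) = -3 + ((g - 26)/(d - 44))/2 = -3 + ((-26 + g)/(-44 + d))/2 = -3 + (-26 + g)/(2*(-44 + d)))
(((182 - 818)*(312 + 510) - 1209)/(1568 - 1006) + F(-3, -29)) + 3062 = (((182 - 818)*(312 + 510) - 1209)/(1568 - 1006) + (238 - 29 - 6*(-3))/(2*(-44 - 3))) + 3062 = ((-636*822 - 1209)/562 + (½)*(238 - 29 + 18)/(-47)) + 3062 = ((-522792 - 1209)*(1/562) + (½)*(-1/47)*227) + 3062 = (-524001*1/562 - 227/94) + 3062 = (-524001/562 - 227/94) + 3062 = -12345917/13207 + 3062 = 28093917/13207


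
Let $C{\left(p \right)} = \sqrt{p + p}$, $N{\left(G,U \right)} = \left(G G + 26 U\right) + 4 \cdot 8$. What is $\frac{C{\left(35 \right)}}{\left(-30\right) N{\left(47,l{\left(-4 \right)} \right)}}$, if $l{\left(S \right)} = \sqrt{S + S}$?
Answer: $- \frac{747 \sqrt{70}}{50274890} + \frac{52 i \sqrt{35}}{75412335} \approx -0.00012431 + 4.0794 \cdot 10^{-6} i$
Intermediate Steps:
$l{\left(S \right)} = \sqrt{2} \sqrt{S}$ ($l{\left(S \right)} = \sqrt{2 S} = \sqrt{2} \sqrt{S}$)
$N{\left(G,U \right)} = 32 + G^{2} + 26 U$ ($N{\left(G,U \right)} = \left(G^{2} + 26 U\right) + 32 = 32 + G^{2} + 26 U$)
$C{\left(p \right)} = \sqrt{2} \sqrt{p}$ ($C{\left(p \right)} = \sqrt{2 p} = \sqrt{2} \sqrt{p}$)
$\frac{C{\left(35 \right)}}{\left(-30\right) N{\left(47,l{\left(-4 \right)} \right)}} = \frac{\sqrt{2} \sqrt{35}}{\left(-30\right) \left(32 + 47^{2} + 26 \sqrt{2} \sqrt{-4}\right)} = \frac{\sqrt{70}}{\left(-30\right) \left(32 + 2209 + 26 \sqrt{2} \cdot 2 i\right)} = \frac{\sqrt{70}}{\left(-30\right) \left(32 + 2209 + 26 \cdot 2 i \sqrt{2}\right)} = \frac{\sqrt{70}}{\left(-30\right) \left(32 + 2209 + 52 i \sqrt{2}\right)} = \frac{\sqrt{70}}{\left(-30\right) \left(2241 + 52 i \sqrt{2}\right)} = \frac{\sqrt{70}}{-67230 - 1560 i \sqrt{2}}$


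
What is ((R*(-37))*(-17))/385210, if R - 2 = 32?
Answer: 10693/192605 ≈ 0.055518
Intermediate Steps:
R = 34 (R = 2 + 32 = 34)
((R*(-37))*(-17))/385210 = ((34*(-37))*(-17))/385210 = -1258*(-17)*(1/385210) = 21386*(1/385210) = 10693/192605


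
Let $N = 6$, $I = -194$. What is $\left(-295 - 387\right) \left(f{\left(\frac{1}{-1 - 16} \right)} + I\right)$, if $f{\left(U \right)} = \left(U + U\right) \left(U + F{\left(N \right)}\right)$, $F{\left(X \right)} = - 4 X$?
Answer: $\frac{37679136}{289} \approx 1.3038 \cdot 10^{5}$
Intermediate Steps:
$f{\left(U \right)} = 2 U \left(-24 + U\right)$ ($f{\left(U \right)} = \left(U + U\right) \left(U - 24\right) = 2 U \left(U - 24\right) = 2 U \left(-24 + U\right)$)
$\left(-295 - 387\right) \left(f{\left(\frac{1}{-1 - 16} \right)} + I\right) = \left(-295 - 387\right) \left(\frac{2 \left(-24 + \frac{1}{-1 - 16}\right)}{-1 - 16} - 194\right) = - 682 \left(\frac{2 \left(-24 + \frac{1}{-17}\right)}{-17} - 194\right) = - 682 \left(2 \left(- \frac{1}{17}\right) \left(-24 - \frac{1}{17}\right) - 194\right) = - 682 \left(2 \left(- \frac{1}{17}\right) \left(- \frac{409}{17}\right) - 194\right) = - 682 \left(\frac{818}{289} - 194\right) = \left(-682\right) \left(- \frac{55248}{289}\right) = \frac{37679136}{289}$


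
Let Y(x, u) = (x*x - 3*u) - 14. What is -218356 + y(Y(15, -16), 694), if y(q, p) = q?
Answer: -218097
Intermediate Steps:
Y(x, u) = -14 + x**2 - 3*u (Y(x, u) = (x**2 - 3*u) - 14 = -14 + x**2 - 3*u)
-218356 + y(Y(15, -16), 694) = -218356 + (-14 + 15**2 - 3*(-16)) = -218356 + (-14 + 225 + 48) = -218356 + 259 = -218097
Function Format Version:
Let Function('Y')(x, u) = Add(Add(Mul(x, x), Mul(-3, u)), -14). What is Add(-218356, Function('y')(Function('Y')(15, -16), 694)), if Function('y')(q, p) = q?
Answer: -218097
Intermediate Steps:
Function('Y')(x, u) = Add(-14, Pow(x, 2), Mul(-3, u)) (Function('Y')(x, u) = Add(Add(Pow(x, 2), Mul(-3, u)), -14) = Add(-14, Pow(x, 2), Mul(-3, u)))
Add(-218356, Function('y')(Function('Y')(15, -16), 694)) = Add(-218356, Add(-14, Pow(15, 2), Mul(-3, -16))) = Add(-218356, Add(-14, 225, 48)) = Add(-218356, 259) = -218097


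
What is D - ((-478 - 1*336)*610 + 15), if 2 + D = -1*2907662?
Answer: -2411139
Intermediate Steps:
D = -2907664 (D = -2 - 1*2907662 = -2 - 2907662 = -2907664)
D - ((-478 - 1*336)*610 + 15) = -2907664 - ((-478 - 1*336)*610 + 15) = -2907664 - ((-478 - 336)*610 + 15) = -2907664 - (-814*610 + 15) = -2907664 - (-496540 + 15) = -2907664 - 1*(-496525) = -2907664 + 496525 = -2411139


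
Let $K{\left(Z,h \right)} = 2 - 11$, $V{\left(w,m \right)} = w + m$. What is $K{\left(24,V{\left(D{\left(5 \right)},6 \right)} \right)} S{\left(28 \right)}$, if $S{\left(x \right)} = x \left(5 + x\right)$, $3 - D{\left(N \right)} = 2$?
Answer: $-8316$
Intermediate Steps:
$D{\left(N \right)} = 1$ ($D{\left(N \right)} = 3 - 2 = 1$)
$V{\left(w,m \right)} = m + w$
$K{\left(Z,h \right)} = -9$
$K{\left(24,V{\left(D{\left(5 \right)},6 \right)} \right)} S{\left(28 \right)} = - 9 \cdot 28 \left(5 + 28\right) = - 9 \cdot 28 \cdot 33 = \left(-9\right) 924 = -8316$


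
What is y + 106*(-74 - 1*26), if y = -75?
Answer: -10675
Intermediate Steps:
y + 106*(-74 - 1*26) = -75 + 106*(-74 - 1*26) = -75 + 106*(-74 - 26) = -75 + 106*(-100) = -75 - 10600 = -10675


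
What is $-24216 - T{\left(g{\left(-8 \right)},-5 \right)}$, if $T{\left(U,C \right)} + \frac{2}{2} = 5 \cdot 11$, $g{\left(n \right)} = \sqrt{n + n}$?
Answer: $-24270$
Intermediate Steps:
$g{\left(n \right)} = \sqrt{2} \sqrt{n}$ ($g{\left(n \right)} = \sqrt{2 n} = \sqrt{2} \sqrt{n}$)
$T{\left(U,C \right)} = 54$ ($T{\left(U,C \right)} = -1 + 5 \cdot 11 = -1 + 55 = 54$)
$-24216 - T{\left(g{\left(-8 \right)},-5 \right)} = -24216 - 54 = -24270$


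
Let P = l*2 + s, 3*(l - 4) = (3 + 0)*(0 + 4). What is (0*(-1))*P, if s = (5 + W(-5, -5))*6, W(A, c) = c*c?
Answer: 0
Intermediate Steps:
W(A, c) = c²
l = 8 (l = 4 + ((3 + 0)*(0 + 4))/3 = 4 + (3*4)/3 = 4 + (⅓)*12 = 4 + 4 = 8)
s = 180 (s = (5 + (-5)²)*6 = (5 + 25)*6 = 30*6 = 180)
P = 196 (P = 8*2 + 180 = 16 + 180 = 196)
(0*(-1))*P = (0*(-1))*196 = 0*196 = 0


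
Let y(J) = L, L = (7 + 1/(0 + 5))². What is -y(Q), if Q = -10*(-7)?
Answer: -1296/25 ≈ -51.840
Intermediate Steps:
Q = 70
L = 1296/25 (L = (7 + 1/5)² = (7 + ⅕)² = (36/5)² = 1296/25 ≈ 51.840)
y(J) = 1296/25
-y(Q) = -1*1296/25 = -1296/25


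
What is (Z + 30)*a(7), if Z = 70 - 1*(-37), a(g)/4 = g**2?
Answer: 26852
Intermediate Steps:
a(g) = 4*g**2
Z = 107 (Z = 70 + 37 = 107)
(Z + 30)*a(7) = (107 + 30)*(4*7**2) = 137*(4*49) = 137*196 = 26852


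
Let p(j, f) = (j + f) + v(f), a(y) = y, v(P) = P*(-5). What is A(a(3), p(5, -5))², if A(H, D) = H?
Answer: 9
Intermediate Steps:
v(P) = -5*P
p(j, f) = j - 4*f (p(j, f) = (j + f) - 5*f = (f + j) - 5*f = j - 4*f)
A(a(3), p(5, -5))² = 3² = 9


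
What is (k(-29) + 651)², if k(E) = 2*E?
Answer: 351649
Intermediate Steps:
(k(-29) + 651)² = (2*(-29) + 651)² = (-58 + 651)² = 593² = 351649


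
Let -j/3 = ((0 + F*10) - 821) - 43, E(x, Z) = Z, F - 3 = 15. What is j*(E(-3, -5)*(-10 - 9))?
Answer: 194940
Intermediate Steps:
F = 18 (F = 3 + 15 = 18)
j = 2052 (j = -3*(((0 + 18*10) - 821) - 43) = -3*(((0 + 180) - 821) - 43) = -3*((180 - 821) - 43) = -3*(-641 - 43) = -3*(-684) = 2052)
j*(E(-3, -5)*(-10 - 9)) = 2052*(-5*(-10 - 9)) = 2052*(-5*(-19)) = 2052*95 = 194940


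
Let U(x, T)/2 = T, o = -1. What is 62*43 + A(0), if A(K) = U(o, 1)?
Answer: 2668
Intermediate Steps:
U(x, T) = 2*T
A(K) = 2 (A(K) = 2*1 = 2)
62*43 + A(0) = 62*43 + 2 = 2666 + 2 = 2668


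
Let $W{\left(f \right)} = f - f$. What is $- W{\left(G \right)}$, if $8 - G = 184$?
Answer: $0$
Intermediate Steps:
$G = -176$ ($G = 8 - 184 = -176$)
$W{\left(f \right)} = 0$
$- W{\left(G \right)} = \left(-1\right) 0 = 0$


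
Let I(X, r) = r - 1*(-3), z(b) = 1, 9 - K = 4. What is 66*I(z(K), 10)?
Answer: 858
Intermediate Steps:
K = 5 (K = 9 - 1*4 = 9 - 4 = 5)
I(X, r) = 3 + r (I(X, r) = r + 3 = 3 + r)
66*I(z(K), 10) = 66*(3 + 10) = 66*13 = 858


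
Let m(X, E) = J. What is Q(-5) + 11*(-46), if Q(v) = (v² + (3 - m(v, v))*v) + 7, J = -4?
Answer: -509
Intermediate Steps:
m(X, E) = -4
Q(v) = 7 + v² + 7*v (Q(v) = (v² + (3 - 1*(-4))*v) + 7 = (v² + (3 + 4)*v) + 7 = (v² + 7*v) + 7 = 7 + v² + 7*v)
Q(-5) + 11*(-46) = (7 + (-5)² + 7*(-5)) + 11*(-46) = (7 + 25 - 35) - 506 = -3 - 506 = -509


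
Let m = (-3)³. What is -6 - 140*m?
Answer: 3774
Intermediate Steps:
m = -27
-6 - 140*m = -6 - 140*(-27) = -6 + 3780 = 3774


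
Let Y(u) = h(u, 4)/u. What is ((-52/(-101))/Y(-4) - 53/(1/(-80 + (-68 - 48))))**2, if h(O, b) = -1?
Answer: 1101231964816/10201 ≈ 1.0795e+8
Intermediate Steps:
Y(u) = -1/u
((-52/(-101))/Y(-4) - 53/(1/(-80 + (-68 - 48))))**2 = ((-52/(-101))/((-1/(-4))) - 53/(1/(-80 + (-68 - 48))))**2 = ((-52*(-1/101))/((-1*(-1/4))) - 53/(1/(-80 - 116)))**2 = (52/(101*(1/4)) - 53/(1/(-196)))**2 = ((52/101)*4 - 53/(-1/196))**2 = (208/101 - 53*(-196))**2 = (208/101 + 10388)**2 = (1049396/101)**2 = 1101231964816/10201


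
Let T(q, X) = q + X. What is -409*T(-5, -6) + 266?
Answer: 4765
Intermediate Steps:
T(q, X) = X + q
-409*T(-5, -6) + 266 = -409*(-6 - 5) + 266 = -409*(-11) + 266 = 4499 + 266 = 4765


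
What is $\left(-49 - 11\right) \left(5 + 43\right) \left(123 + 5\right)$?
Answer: $-368640$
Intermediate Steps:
$\left(-49 - 11\right) \left(5 + 43\right) \left(123 + 5\right) = \left(-60\right) 48 \cdot 128 = \left(-2880\right) 128 = -368640$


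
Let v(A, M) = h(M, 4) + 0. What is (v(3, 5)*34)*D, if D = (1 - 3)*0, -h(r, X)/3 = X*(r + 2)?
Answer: 0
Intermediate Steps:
h(r, X) = -3*X*(2 + r) (h(r, X) = -3*X*(r + 2) = -3*X*(2 + r))
v(A, M) = -24 - 12*M (v(A, M) = -3*4*(2 + M) + 0 = (-24 - 12*M) + 0 = -24 - 12*M)
D = 0 (D = -2*0 = 0)
(v(3, 5)*34)*D = ((-24 - 12*5)*34)*0 = ((-24 - 60)*34)*0 = -84*34*0 = -2856*0 = 0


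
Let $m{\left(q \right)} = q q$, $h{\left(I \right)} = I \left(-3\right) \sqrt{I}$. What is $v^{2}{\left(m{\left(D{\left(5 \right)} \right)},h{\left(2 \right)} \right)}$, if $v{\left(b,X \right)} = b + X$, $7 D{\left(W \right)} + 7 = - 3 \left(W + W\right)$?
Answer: $\frac{2047033}{2401} - \frac{16428 \sqrt{2}}{49} \approx 378.44$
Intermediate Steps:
$D{\left(W \right)} = -1 - \frac{6 W}{7}$ ($D{\left(W \right)} = -1 + \frac{\left(-3\right) \left(W + W\right)}{7} = -1 + \frac{\left(-3\right) 2 W}{7} = -1 + \frac{\left(-6\right) W}{7} = -1 - \frac{6 W}{7}$)
$h{\left(I \right)} = - 3 I^{\frac{3}{2}}$ ($h{\left(I \right)} = - 3 I \sqrt{I} = - 3 I^{\frac{3}{2}}$)
$m{\left(q \right)} = q^{2}$
$v{\left(b,X \right)} = X + b$
$v^{2}{\left(m{\left(D{\left(5 \right)} \right)},h{\left(2 \right)} \right)} = \left(- 3 \cdot 2^{\frac{3}{2}} + \left(-1 - \frac{30}{7}\right)^{2}\right)^{2} = \left(- 3 \cdot 2 \sqrt{2} + \left(-1 - \frac{30}{7}\right)^{2}\right)^{2} = \left(- 6 \sqrt{2} + \left(- \frac{37}{7}\right)^{2}\right)^{2} = \left(- 6 \sqrt{2} + \frac{1369}{49}\right)^{2} = \left(\frac{1369}{49} - 6 \sqrt{2}\right)^{2}$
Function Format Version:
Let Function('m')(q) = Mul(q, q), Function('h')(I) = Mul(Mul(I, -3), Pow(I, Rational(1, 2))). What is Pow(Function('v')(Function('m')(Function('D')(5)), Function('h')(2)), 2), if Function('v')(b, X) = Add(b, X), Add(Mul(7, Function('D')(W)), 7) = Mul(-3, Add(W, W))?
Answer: Add(Rational(2047033, 2401), Mul(Rational(-16428, 49), Pow(2, Rational(1, 2)))) ≈ 378.44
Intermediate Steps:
Function('D')(W) = Add(-1, Mul(Rational(-6, 7), W)) (Function('D')(W) = Add(-1, Mul(Rational(1, 7), Mul(-3, Add(W, W)))) = Add(-1, Mul(Rational(1, 7), Mul(-3, Mul(2, W)))) = Add(-1, Mul(Rational(1, 7), Mul(-6, W))) = Add(-1, Mul(Rational(-6, 7), W)))
Function('h')(I) = Mul(-3, Pow(I, Rational(3, 2))) (Function('h')(I) = Mul(Mul(-3, I), Pow(I, Rational(1, 2))) = Mul(-3, Pow(I, Rational(3, 2))))
Function('m')(q) = Pow(q, 2)
Function('v')(b, X) = Add(X, b)
Pow(Function('v')(Function('m')(Function('D')(5)), Function('h')(2)), 2) = Pow(Add(Mul(-3, Pow(2, Rational(3, 2))), Pow(Add(-1, Mul(Rational(-6, 7), 5)), 2)), 2) = Pow(Add(Mul(-3, Mul(2, Pow(2, Rational(1, 2)))), Pow(Add(-1, Rational(-30, 7)), 2)), 2) = Pow(Add(Mul(-6, Pow(2, Rational(1, 2))), Pow(Rational(-37, 7), 2)), 2) = Pow(Add(Mul(-6, Pow(2, Rational(1, 2))), Rational(1369, 49)), 2) = Pow(Add(Rational(1369, 49), Mul(-6, Pow(2, Rational(1, 2)))), 2)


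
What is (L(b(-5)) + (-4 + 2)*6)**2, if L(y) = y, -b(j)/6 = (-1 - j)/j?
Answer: 1296/25 ≈ 51.840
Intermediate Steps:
b(j) = -6*(-1 - j)/j
(L(b(-5)) + (-4 + 2)*6)**2 = ((6 + 6/(-5)) + (-4 + 2)*6)**2 = ((6 + 6*(-1/5)) - 2*6)**2 = ((6 - 6/5) - 12)**2 = (24/5 - 12)**2 = (-36/5)**2 = 1296/25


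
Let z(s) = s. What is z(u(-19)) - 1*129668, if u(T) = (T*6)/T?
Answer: -129662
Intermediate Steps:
u(T) = 6 (u(T) = (6*T)/T = 6)
z(u(-19)) - 1*129668 = 6 - 1*129668 = 6 - 129668 = -129662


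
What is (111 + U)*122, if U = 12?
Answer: 15006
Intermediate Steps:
(111 + U)*122 = (111 + 12)*122 = 123*122 = 15006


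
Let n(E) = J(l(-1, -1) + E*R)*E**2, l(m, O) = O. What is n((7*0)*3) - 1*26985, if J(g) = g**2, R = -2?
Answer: -26985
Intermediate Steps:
n(E) = E**2*(-1 - 2*E)**2 (n(E) = (-1 + E*(-2))**2*E**2 = (-1 - 2*E)**2*E**2 = E**2*(-1 - 2*E)**2)
n((7*0)*3) - 1*26985 = ((7*0)*3)**2*(1 + 2*((7*0)*3))**2 - 1*26985 = (0*3)**2*(1 + 2*(0*3))**2 - 26985 = 0**2*(1 + 2*0)**2 - 26985 = 0*(1 + 0)**2 - 26985 = 0*1**2 - 26985 = 0*1 - 26985 = 0 - 26985 = -26985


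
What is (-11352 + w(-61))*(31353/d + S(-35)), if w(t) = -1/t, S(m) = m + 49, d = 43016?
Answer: -438733698767/2623976 ≈ -1.6720e+5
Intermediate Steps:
S(m) = 49 + m
(-11352 + w(-61))*(31353/d + S(-35)) = (-11352 - 1/(-61))*(31353/43016 + (49 - 35)) = (-11352 - 1*(-1/61))*(31353*(1/43016) + 14) = (-11352 + 1/61)*(31353/43016 + 14) = -692471/61*633577/43016 = -438733698767/2623976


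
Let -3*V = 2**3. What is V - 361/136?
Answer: -2171/408 ≈ -5.3211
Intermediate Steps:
V = -8/3 (V = -1/3*2**3 = -1/3*8 = -8/3 ≈ -2.6667)
V - 361/136 = -8/3 - 361/136 = -2171/408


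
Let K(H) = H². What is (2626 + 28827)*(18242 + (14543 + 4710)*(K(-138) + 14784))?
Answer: 20485613358878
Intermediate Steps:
(2626 + 28827)*(18242 + (14543 + 4710)*(K(-138) + 14784)) = (2626 + 28827)*(18242 + (14543 + 4710)*((-138)² + 14784)) = 31453*(18242 + 19253*(19044 + 14784)) = 31453*(18242 + 19253*33828) = 31453*(18242 + 651290484) = 31453*651308726 = 20485613358878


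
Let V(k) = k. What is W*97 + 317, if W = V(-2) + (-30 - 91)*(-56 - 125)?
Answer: 2124520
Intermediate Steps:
W = 21899 (W = -2 + (-30 - 91)*(-56 - 125) = -2 - 121*(-181) = -2 + 21901 = 21899)
W*97 + 317 = 21899*97 + 317 = 2124203 + 317 = 2124520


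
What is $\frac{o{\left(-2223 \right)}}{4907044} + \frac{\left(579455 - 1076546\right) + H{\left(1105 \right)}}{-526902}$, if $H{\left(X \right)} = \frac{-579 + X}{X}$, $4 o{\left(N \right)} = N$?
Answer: $\frac{5390084466700387}{5714024167890480} \approx 0.94331$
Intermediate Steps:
$o{\left(N \right)} = \frac{N}{4}$
$H{\left(X \right)} = \frac{-579 + X}{X}$
$\frac{o{\left(-2223 \right)}}{4907044} + \frac{\left(579455 - 1076546\right) + H{\left(1105 \right)}}{-526902} = \frac{\frac{1}{4} \left(-2223\right)}{4907044} + \frac{\left(579455 - 1076546\right) + \frac{-579 + 1105}{1105}}{-526902} = \left(- \frac{2223}{4}\right) \frac{1}{4907044} + \left(-497091 + \frac{1}{1105} \cdot 526\right) \left(- \frac{1}{526902}\right) = - \frac{2223}{19628176} + \left(-497091 + \frac{526}{1105}\right) \left(- \frac{1}{526902}\right) = - \frac{2223}{19628176} - - \frac{549285029}{582226710} = - \frac{2223}{19628176} + \frac{549285029}{582226710} = \frac{5390084466700387}{5714024167890480}$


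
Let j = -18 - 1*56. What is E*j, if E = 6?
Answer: -444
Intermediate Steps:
j = -74 (j = -18 - 56 = -74)
E*j = 6*(-74) = -444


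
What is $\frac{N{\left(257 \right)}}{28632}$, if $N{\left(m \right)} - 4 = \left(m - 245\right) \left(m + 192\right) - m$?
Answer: $\frac{5135}{28632} \approx 0.17934$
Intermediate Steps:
$N{\left(m \right)} = 4 - m + \left(-245 + m\right) \left(192 + m\right)$ ($N{\left(m \right)} = 4 - \left(m - \left(m - 245\right) \left(m + 192\right)\right) = 4 - \left(m - \left(-245 + m\right) \left(192 + m\right)\right) = 4 - m + \left(-245 + m\right) \left(192 + m\right)$)
$\frac{N{\left(257 \right)}}{28632} = \frac{-47036 + 257^{2} - 13878}{28632} = \left(-47036 + 66049 - 13878\right) \frac{1}{28632} = 5135 \cdot \frac{1}{28632} = \frac{5135}{28632}$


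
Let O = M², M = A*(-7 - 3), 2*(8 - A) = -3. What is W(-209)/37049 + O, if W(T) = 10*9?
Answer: 334367315/37049 ≈ 9025.0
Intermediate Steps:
A = 19/2 (A = 8 - ½*(-3) = 8 + 3/2 = 19/2 ≈ 9.5000)
W(T) = 90
M = -95 (M = 19*(-7 - 3)/2 = (19/2)*(-10) = -95)
O = 9025 (O = (-95)² = 9025)
W(-209)/37049 + O = 90/37049 + 9025 = 334367315/37049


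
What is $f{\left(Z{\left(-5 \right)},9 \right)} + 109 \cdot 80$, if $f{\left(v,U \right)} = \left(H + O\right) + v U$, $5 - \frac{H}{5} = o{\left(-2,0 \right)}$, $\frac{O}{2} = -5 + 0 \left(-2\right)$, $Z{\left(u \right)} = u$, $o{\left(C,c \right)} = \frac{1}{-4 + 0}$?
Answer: $\frac{34765}{4} \approx 8691.3$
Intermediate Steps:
$o{\left(C,c \right)} = - \frac{1}{4}$ ($o{\left(C,c \right)} = \frac{1}{-4} = - \frac{1}{4}$)
$O = -10$ ($O = 2 \left(-5 + 0 \left(-2\right)\right) = 2 \left(-5 + 0\right) = 2 \left(-5\right) = -10$)
$H = \frac{105}{4}$ ($H = 25 - - \frac{5}{4} = 25 + \frac{5}{4} = \frac{105}{4} \approx 26.25$)
$f{\left(v,U \right)} = \frac{65}{4} + U v$ ($f{\left(v,U \right)} = \left(\frac{105}{4} - 10\right) + v U = \frac{65}{4} + U v$)
$f{\left(Z{\left(-5 \right)},9 \right)} + 109 \cdot 80 = \left(\frac{65}{4} + 9 \left(-5\right)\right) + 109 \cdot 80 = \left(\frac{65}{4} - 45\right) + 8720 = - \frac{115}{4} + 8720 = \frac{34765}{4}$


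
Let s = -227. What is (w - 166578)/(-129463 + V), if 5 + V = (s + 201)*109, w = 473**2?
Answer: -57151/132302 ≈ -0.43197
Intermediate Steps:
w = 223729
V = -2839 (V = -5 + (-227 + 201)*109 = -5 - 26*109 = -5 - 2834 = -2839)
(w - 166578)/(-129463 + V) = (223729 - 166578)/(-129463 - 2839) = 57151/(-132302) = 57151*(-1/132302) = -57151/132302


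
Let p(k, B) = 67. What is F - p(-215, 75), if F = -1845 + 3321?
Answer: 1409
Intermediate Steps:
F = 1476
F - p(-215, 75) = 1476 - 1*67 = 1476 - 67 = 1409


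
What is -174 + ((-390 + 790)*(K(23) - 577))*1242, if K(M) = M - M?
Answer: -286653774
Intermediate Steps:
K(M) = 0
-174 + ((-390 + 790)*(K(23) - 577))*1242 = -174 + ((-390 + 790)*(0 - 577))*1242 = -174 + (400*(-577))*1242 = -174 - 230800*1242 = -174 - 286653600 = -286653774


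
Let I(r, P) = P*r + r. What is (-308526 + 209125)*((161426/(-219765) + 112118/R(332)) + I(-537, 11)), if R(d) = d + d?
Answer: 45515796070636217/72961980 ≈ 6.2383e+8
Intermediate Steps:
R(d) = 2*d
I(r, P) = r + P*r
(-308526 + 209125)*((161426/(-219765) + 112118/R(332)) + I(-537, 11)) = (-308526 + 209125)*((161426/(-219765) + 112118/((2*332))) - 537*(1 + 11)) = -99401*((161426*(-1/219765) + 112118/664) - 537*12) = -99401*((-161426/219765 + 112118*(1/664)) - 6444) = -99401*((-161426/219765 + 56059/332) - 6444) = -99401*(12266212703/72961980 - 6444) = -99401*(-457900786417/72961980) = 45515796070636217/72961980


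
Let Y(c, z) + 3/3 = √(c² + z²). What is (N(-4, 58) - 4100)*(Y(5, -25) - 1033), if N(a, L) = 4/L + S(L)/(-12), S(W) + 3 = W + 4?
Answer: 738527779/174 - 7142435*√26/348 ≈ 4.1398e+6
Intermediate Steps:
S(W) = 1 + W (S(W) = -3 + (W + 4) = -3 + (4 + W) = 1 + W)
Y(c, z) = -1 + √(c² + z²)
N(a, L) = -1/12 + 4/L - L/12 (N(a, L) = 4/L + (1 + L)/(-12) = 4/L + (1 + L)*(-1/12) = 4/L + (-1/12 - L/12) = -1/12 + 4/L - L/12)
(N(-4, 58) - 4100)*(Y(5, -25) - 1033) = ((1/12)*(48 - 1*58 - 1*58²)/58 - 4100)*((-1 + √(5² + (-25)²)) - 1033) = ((1/12)*(1/58)*(48 - 58 - 1*3364) - 4100)*((-1 + √(25 + 625)) - 1033) = ((1/12)*(1/58)*(48 - 58 - 3364) - 4100)*((-1 + √650) - 1033) = ((1/12)*(1/58)*(-3374) - 4100)*((-1 + 5*√26) - 1033) = (-1687/348 - 4100)*(-1034 + 5*√26) = -1428487*(-1034 + 5*√26)/348 = 738527779/174 - 7142435*√26/348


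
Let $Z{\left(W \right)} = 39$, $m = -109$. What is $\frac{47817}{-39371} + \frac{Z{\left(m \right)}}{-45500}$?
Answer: $- \frac{167477613}{137798500} \approx -1.2154$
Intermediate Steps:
$\frac{47817}{-39371} + \frac{Z{\left(m \right)}}{-45500} = \frac{47817}{-39371} + \frac{39}{-45500} = 47817 \left(- \frac{1}{39371}\right) + 39 \left(- \frac{1}{45500}\right) = - \frac{47817}{39371} - \frac{3}{3500} = - \frac{167477613}{137798500}$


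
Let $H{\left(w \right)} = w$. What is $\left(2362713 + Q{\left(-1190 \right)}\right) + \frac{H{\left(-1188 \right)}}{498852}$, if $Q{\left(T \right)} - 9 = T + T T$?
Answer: $\frac{17448882197}{4619} \approx 3.7776 \cdot 10^{6}$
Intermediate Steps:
$Q{\left(T \right)} = 9 + T + T^{2}$ ($Q{\left(T \right)} = 9 + \left(T + T T\right) = 9 + \left(T + T^{2}\right) = 9 + T + T^{2}$)
$\left(2362713 + Q{\left(-1190 \right)}\right) + \frac{H{\left(-1188 \right)}}{498852} = \left(2362713 + \left(9 - 1190 + \left(-1190\right)^{2}\right)\right) - \frac{1188}{498852} = \left(2362713 + \left(9 - 1190 + 1416100\right)\right) - \frac{11}{4619} = \left(2362713 + 1414919\right) - \frac{11}{4619} = 3777632 - \frac{11}{4619} = \frac{17448882197}{4619}$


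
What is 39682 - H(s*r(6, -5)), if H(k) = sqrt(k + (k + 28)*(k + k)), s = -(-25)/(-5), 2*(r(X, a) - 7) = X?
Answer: 39682 - 5*sqrt(86) ≈ 39636.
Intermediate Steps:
r(X, a) = 7 + X/2
s = -5 (s = -(-25)*(-1)/5 = -5*1 = -5)
H(k) = sqrt(k + 2*k*(28 + k)) (H(k) = sqrt(k + (28 + k)*(2*k)) = sqrt(k + 2*k*(28 + k)))
39682 - H(s*r(6, -5)) = 39682 - sqrt((-5*(7 + (1/2)*6))*(57 + 2*(-5*(7 + (1/2)*6)))) = 39682 - sqrt((-5*(7 + 3))*(57 + 2*(-5*(7 + 3)))) = 39682 - sqrt((-5*10)*(57 + 2*(-5*10))) = 39682 - sqrt(-50*(57 + 2*(-50))) = 39682 - sqrt(-50*(57 - 100)) = 39682 - sqrt(-50*(-43)) = 39682 - sqrt(2150) = 39682 - 5*sqrt(86)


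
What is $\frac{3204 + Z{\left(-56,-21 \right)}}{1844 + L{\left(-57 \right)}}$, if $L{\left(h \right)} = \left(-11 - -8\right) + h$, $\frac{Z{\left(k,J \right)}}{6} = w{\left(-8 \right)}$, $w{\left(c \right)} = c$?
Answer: $\frac{789}{446} \approx 1.7691$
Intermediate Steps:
$Z{\left(k,J \right)} = -48$ ($Z{\left(k,J \right)} = 6 \left(-8\right) = -48$)
$L{\left(h \right)} = -3 + h$ ($L{\left(h \right)} = \left(-11 + 8\right) + h = -3 + h$)
$\frac{3204 + Z{\left(-56,-21 \right)}}{1844 + L{\left(-57 \right)}} = \frac{3204 - 48}{1844 - 60} = \frac{3156}{1844 - 60} = \frac{3156}{1784} = 3156 \cdot \frac{1}{1784} = \frac{789}{446}$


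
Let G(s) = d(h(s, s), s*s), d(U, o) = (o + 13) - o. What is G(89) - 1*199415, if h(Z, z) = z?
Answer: -199402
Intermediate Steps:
d(U, o) = 13 (d(U, o) = (13 + o) - o = 13)
G(s) = 13
G(89) - 1*199415 = 13 - 1*199415 = 13 - 199415 = -199402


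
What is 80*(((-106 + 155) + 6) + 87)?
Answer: 11360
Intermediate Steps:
80*(((-106 + 155) + 6) + 87) = 80*((49 + 6) + 87) = 80*(55 + 87) = 80*142 = 11360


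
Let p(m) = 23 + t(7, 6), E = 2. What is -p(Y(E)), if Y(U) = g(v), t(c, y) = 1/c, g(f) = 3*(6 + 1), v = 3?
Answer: -162/7 ≈ -23.143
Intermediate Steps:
g(f) = 21 (g(f) = 3*7 = 21)
Y(U) = 21
p(m) = 162/7 (p(m) = 23 + 1/7 = 162/7)
-p(Y(E)) = -1*162/7 = -162/7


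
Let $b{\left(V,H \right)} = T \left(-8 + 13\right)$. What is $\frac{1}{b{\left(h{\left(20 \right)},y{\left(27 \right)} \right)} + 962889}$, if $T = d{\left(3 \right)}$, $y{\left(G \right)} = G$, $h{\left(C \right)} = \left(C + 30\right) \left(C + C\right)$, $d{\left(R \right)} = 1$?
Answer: $\frac{1}{962894} \approx 1.0385 \cdot 10^{-6}$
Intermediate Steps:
$h{\left(C \right)} = 2 C \left(30 + C\right)$ ($h{\left(C \right)} = \left(30 + C\right) 2 C = 2 C \left(30 + C\right)$)
$T = 1$
$b{\left(V,H \right)} = 5$ ($b{\left(V,H \right)} = 1 \left(-8 + 13\right) = 1 \cdot 5 = 5$)
$\frac{1}{b{\left(h{\left(20 \right)},y{\left(27 \right)} \right)} + 962889} = \frac{1}{5 + 962889} = \frac{1}{962894}$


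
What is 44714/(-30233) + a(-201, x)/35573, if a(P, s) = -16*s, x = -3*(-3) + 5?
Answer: -1597383314/1075478509 ≈ -1.4853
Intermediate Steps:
x = 14 (x = 9 + 5 = 14)
44714/(-30233) + a(-201, x)/35573 = 44714/(-30233) - 16*14/35573 = 44714*(-1/30233) - 224*1/35573 = -44714/30233 - 224/35573 = -1597383314/1075478509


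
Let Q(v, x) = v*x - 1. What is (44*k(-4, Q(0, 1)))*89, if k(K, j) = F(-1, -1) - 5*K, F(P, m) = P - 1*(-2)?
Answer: 82236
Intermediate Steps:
Q(v, x) = -1 + v*x
F(P, m) = 2 + P (F(P, m) = P + 2 = 2 + P)
k(K, j) = 1 - 5*K (k(K, j) = (2 - 1) - 5*K = 1 - 5*K)
(44*k(-4, Q(0, 1)))*89 = (44*(1 - 5*(-4)))*89 = (44*(1 + 20))*89 = (44*21)*89 = 924*89 = 82236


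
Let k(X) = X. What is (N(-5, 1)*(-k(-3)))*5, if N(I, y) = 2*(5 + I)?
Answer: 0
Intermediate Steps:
N(I, y) = 10 + 2*I
(N(-5, 1)*(-k(-3)))*5 = ((10 + 2*(-5))*(-1*(-3)))*5 = ((10 - 10)*3)*5 = (0*3)*5 = 0*5 = 0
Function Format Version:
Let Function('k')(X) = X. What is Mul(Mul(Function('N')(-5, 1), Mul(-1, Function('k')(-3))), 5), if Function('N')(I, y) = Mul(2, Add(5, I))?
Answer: 0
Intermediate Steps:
Function('N')(I, y) = Add(10, Mul(2, I))
Mul(Mul(Function('N')(-5, 1), Mul(-1, Function('k')(-3))), 5) = Mul(Mul(Add(10, Mul(2, -5)), Mul(-1, -3)), 5) = Mul(Mul(Add(10, -10), 3), 5) = Mul(Mul(0, 3), 5) = Mul(0, 5) = 0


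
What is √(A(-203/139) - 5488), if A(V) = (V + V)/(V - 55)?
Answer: I*√2347283281/654 ≈ 74.081*I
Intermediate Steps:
A(V) = 2*V/(-55 + V) (A(V) = (2*V)/(-55 + V) = 2*V/(-55 + V))
√(A(-203/139) - 5488) = √(2*(-203/139)/(-55 - 203/139) - 5488) = √(2*(-203/139)/(-7848/139) - 5488) = √(2*(-203/139)*(-139/7848) - 5488) = √(203/3924 - 5488) = √(-21534709/3924) = I*√2347283281/654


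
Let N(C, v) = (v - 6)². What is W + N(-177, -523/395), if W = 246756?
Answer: 38508474349/156025 ≈ 2.4681e+5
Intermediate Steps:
N(C, v) = (-6 + v)²
W + N(-177, -523/395) = 246756 + (-6 - 523/395)² = 246756 + (-2893/395)² = 246756 + 8369449/156025 = 38508474349/156025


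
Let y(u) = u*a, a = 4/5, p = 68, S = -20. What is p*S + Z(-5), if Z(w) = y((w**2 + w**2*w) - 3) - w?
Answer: -7187/5 ≈ -1437.4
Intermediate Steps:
a = 4/5 (a = 4*(1/5) = 4/5 ≈ 0.80000)
y(u) = 4*u/5 (y(u) = u*(4/5) = 4*u/5)
Z(w) = -12/5 - w + 4*w**2/5 + 4*w**3/5 (Z(w) = 4*((w**2 + w**2*w) - 3)/5 - w = 4*((w**2 + w**3) - 3)/5 - w = 4*(-3 + w**2 + w**3)/5 - w = (-12/5 + 4*w**2/5 + 4*w**3/5) - w = -12/5 - w + 4*w**2/5 + 4*w**3/5)
p*S + Z(-5) = 68*(-20) + (-12/5 - 1*(-5) + (4/5)*(-5)**2 + (4/5)*(-5)**3) = -1360 + (-12/5 + 5 + (4/5)*25 + (4/5)*(-125)) = -1360 + (-12/5 + 5 + 20 - 100) = -1360 - 387/5 = -7187/5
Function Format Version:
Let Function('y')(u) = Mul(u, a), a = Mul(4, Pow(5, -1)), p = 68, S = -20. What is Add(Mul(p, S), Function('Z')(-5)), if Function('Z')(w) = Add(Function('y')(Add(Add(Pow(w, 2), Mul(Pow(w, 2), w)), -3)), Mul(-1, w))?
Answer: Rational(-7187, 5) ≈ -1437.4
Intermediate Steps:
a = Rational(4, 5) (a = Mul(4, Rational(1, 5)) = Rational(4, 5) ≈ 0.80000)
Function('y')(u) = Mul(Rational(4, 5), u) (Function('y')(u) = Mul(u, Rational(4, 5)) = Mul(Rational(4, 5), u))
Function('Z')(w) = Add(Rational(-12, 5), Mul(-1, w), Mul(Rational(4, 5), Pow(w, 2)), Mul(Rational(4, 5), Pow(w, 3))) (Function('Z')(w) = Add(Mul(Rational(4, 5), Add(Add(Pow(w, 2), Mul(Pow(w, 2), w)), -3)), Mul(-1, w)) = Add(Mul(Rational(4, 5), Add(Add(Pow(w, 2), Pow(w, 3)), -3)), Mul(-1, w)) = Add(Mul(Rational(4, 5), Add(-3, Pow(w, 2), Pow(w, 3))), Mul(-1, w)) = Add(Add(Rational(-12, 5), Mul(Rational(4, 5), Pow(w, 2)), Mul(Rational(4, 5), Pow(w, 3))), Mul(-1, w)) = Add(Rational(-12, 5), Mul(-1, w), Mul(Rational(4, 5), Pow(w, 2)), Mul(Rational(4, 5), Pow(w, 3))))
Add(Mul(p, S), Function('Z')(-5)) = Add(Mul(68, -20), Add(Rational(-12, 5), Mul(-1, -5), Mul(Rational(4, 5), Pow(-5, 2)), Mul(Rational(4, 5), Pow(-5, 3)))) = Add(-1360, Add(Rational(-12, 5), 5, Mul(Rational(4, 5), 25), Mul(Rational(4, 5), -125))) = Add(-1360, Add(Rational(-12, 5), 5, 20, -100)) = Add(-1360, Rational(-387, 5)) = Rational(-7187, 5)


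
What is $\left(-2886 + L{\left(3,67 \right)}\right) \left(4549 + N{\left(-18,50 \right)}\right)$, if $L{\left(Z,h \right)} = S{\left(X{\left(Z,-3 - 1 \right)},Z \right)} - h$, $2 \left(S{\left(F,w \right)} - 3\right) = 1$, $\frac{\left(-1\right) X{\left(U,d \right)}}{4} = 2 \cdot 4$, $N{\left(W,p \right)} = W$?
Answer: $- \frac{26728369}{2} \approx -1.3364 \cdot 10^{7}$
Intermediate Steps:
$X{\left(U,d \right)} = -32$ ($X{\left(U,d \right)} = - 4 \cdot 2 \cdot 4 = \left(-4\right) 8 = -32$)
$S{\left(F,w \right)} = \frac{7}{2}$ ($S{\left(F,w \right)} = 3 + \frac{1}{2} \cdot 1 = 3 + \frac{1}{2} = \frac{7}{2}$)
$L{\left(Z,h \right)} = \frac{7}{2} - h$
$\left(-2886 + L{\left(3,67 \right)}\right) \left(4549 + N{\left(-18,50 \right)}\right) = \left(-2886 + \left(\frac{7}{2} - 67\right)\right) \left(4549 - 18\right) = \left(-2886 + \left(\frac{7}{2} - 67\right)\right) 4531 = \left(-2886 - \frac{127}{2}\right) 4531 = \left(- \frac{5899}{2}\right) 4531 = - \frac{26728369}{2}$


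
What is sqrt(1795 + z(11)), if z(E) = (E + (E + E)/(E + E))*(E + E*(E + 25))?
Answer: sqrt(6679) ≈ 81.725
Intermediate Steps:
z(E) = (1 + E)*(E + E*(25 + E)) (z(E) = (E + (2*E)/((2*E)))*(E + E*(25 + E)) = (E + (2*E)*(1/(2*E)))*(E + E*(25 + E)) = (E + 1)*(E + E*(25 + E)) = (1 + E)*(E + E*(25 + E)))
sqrt(1795 + z(11)) = sqrt(1795 + 11*(26 + 11**2 + 27*11)) = sqrt(1795 + 11*(26 + 121 + 297)) = sqrt(1795 + 11*444) = sqrt(1795 + 4884) = sqrt(6679)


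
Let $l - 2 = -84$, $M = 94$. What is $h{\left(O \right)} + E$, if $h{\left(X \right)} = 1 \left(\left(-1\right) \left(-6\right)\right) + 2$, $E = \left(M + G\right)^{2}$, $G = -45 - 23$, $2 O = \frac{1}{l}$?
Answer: $684$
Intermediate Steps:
$l = -82$ ($l = 2 - 84 = -82$)
$O = - \frac{1}{164}$ ($O = \frac{1}{2 \left(-82\right)} = \frac{1}{2} \left(- \frac{1}{82}\right) = - \frac{1}{164} \approx -0.0060976$)
$G = -68$ ($G = -45 - 23 = -68$)
$E = 676$ ($E = \left(94 - 68\right)^{2} = 26^{2} = 676$)
$h{\left(X \right)} = 8$ ($h{\left(X \right)} = 1 \cdot 6 + 2 = 6 + 2 = 8$)
$h{\left(O \right)} + E = 8 + 676 = 684$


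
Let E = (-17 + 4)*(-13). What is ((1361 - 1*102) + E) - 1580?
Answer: -152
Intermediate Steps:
E = 169 (E = -13*(-13) = 169)
((1361 - 1*102) + E) - 1580 = ((1361 - 1*102) + 169) - 1580 = ((1361 - 102) + 169) - 1580 = (1259 + 169) - 1580 = 1428 - 1580 = -152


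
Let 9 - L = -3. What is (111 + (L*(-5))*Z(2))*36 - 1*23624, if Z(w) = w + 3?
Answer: -30428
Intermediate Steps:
L = 12 (L = 9 - 1*(-3) = 9 + 3 = 12)
Z(w) = 3 + w
(111 + (L*(-5))*Z(2))*36 - 1*23624 = (111 + (12*(-5))*(3 + 2))*36 - 1*23624 = (111 - 60*5)*36 - 23624 = (111 - 300)*36 - 23624 = -189*36 - 23624 = -6804 - 23624 = -30428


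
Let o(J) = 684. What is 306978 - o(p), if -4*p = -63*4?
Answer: 306294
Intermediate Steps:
p = 63 (p = -(-63)*4/4 = -¼*(-252) = 63)
306978 - o(p) = 306978 - 1*684 = 306978 - 684 = 306294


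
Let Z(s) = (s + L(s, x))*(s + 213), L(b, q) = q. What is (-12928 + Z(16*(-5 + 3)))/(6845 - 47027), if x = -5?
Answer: 19625/40182 ≈ 0.48840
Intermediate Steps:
Z(s) = (-5 + s)*(213 + s) (Z(s) = (s - 5)*(s + 213) = (-5 + s)*(213 + s))
(-12928 + Z(16*(-5 + 3)))/(6845 - 47027) = (-12928 + (-1065 + (16*(-5 + 3))² + 208*(16*(-5 + 3))))/(6845 - 47027) = (-12928 + (-1065 + (16*(-2))² + 208*(16*(-2))))/(-40182) = (-12928 + (-1065 + (-32)² + 208*(-32)))*(-1/40182) = (-12928 + (-1065 + 1024 - 6656))*(-1/40182) = (-12928 - 6697)*(-1/40182) = -19625*(-1/40182) = 19625/40182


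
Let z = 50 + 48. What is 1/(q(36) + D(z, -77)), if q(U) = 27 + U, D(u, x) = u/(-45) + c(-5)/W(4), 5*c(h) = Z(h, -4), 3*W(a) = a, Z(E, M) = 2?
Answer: 90/5501 ≈ 0.016361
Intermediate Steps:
W(a) = a/3
c(h) = ⅖ (c(h) = (⅕)*2 = ⅖)
z = 98
D(u, x) = 3/10 - u/45 (D(u, x) = u/(-45) + 2/(5*(((⅓)*4))) = u*(-1/45) + 2/(5*(4/3)) = -u/45 + (⅖)*(¾) = -u/45 + 3/10 = 3/10 - u/45)
1/(q(36) + D(z, -77)) = 1/((27 + 36) + (3/10 - 1/45*98)) = 1/(63 + (3/10 - 98/45)) = 1/(63 - 169/90) = 1/(5501/90) = 90/5501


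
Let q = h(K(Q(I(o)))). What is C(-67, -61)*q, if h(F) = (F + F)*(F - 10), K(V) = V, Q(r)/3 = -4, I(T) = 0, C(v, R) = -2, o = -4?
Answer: -1056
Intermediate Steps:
Q(r) = -12 (Q(r) = 3*(-4) = -12)
h(F) = 2*F*(-10 + F) (h(F) = (2*F)*(-10 + F) = 2*F*(-10 + F))
q = 528 (q = 2*(-12)*(-10 - 12) = 2*(-12)*(-22) = 528)
C(-67, -61)*q = -2*528 = -1056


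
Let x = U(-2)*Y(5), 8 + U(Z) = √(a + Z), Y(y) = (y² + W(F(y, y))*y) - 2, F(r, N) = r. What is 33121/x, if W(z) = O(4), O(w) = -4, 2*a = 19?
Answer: -529936/339 - 33121*√30/339 ≈ -2098.4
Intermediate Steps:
a = 19/2 (a = (½)*19 = 19/2 ≈ 9.5000)
W(z) = -4
Y(y) = -2 + y² - 4*y (Y(y) = (y² - 4*y) - 2 = -2 + y² - 4*y)
U(Z) = -8 + √(19/2 + Z)
x = -24 + 3*√30/2 (x = (-8 + √(38 + 4*(-2))/2)*(-2 + 5² - 4*5) = (-8 + √(38 - 8)/2)*(-2 + 25 - 20) = (-8 + √30/2)*3 = -24 + 3*√30/2 ≈ -15.784)
33121/x = 33121/(-24 + 3*√30/2)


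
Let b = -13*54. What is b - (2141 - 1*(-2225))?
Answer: -5068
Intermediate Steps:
b = -702
b - (2141 - 1*(-2225)) = -702 - (2141 - 1*(-2225)) = -702 - (2141 + 2225) = -702 - 1*4366 = -702 - 4366 = -5068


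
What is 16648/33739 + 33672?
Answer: 1136076256/33739 ≈ 33673.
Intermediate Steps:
16648/33739 + 33672 = 1136076256/33739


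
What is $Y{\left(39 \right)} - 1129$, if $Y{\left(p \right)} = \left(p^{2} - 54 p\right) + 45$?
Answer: $-1669$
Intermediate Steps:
$Y{\left(p \right)} = 45 + p^{2} - 54 p$
$Y{\left(39 \right)} - 1129 = \left(45 + 39^{2} - 2106\right) - 1129 = \left(45 + 1521 - 2106\right) - 1129 = -540 - 1129 = -1669$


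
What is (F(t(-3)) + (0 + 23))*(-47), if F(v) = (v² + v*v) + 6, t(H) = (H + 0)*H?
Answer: -8977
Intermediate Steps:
t(H) = H² (t(H) = H*H = H²)
F(v) = 6 + 2*v² (F(v) = (v² + v²) + 6 = 2*v² + 6 = 6 + 2*v²)
(F(t(-3)) + (0 + 23))*(-47) = ((6 + 2*((-3)²)²) + (0 + 23))*(-47) = ((6 + 2*9²) + 23)*(-47) = ((6 + 2*81) + 23)*(-47) = ((6 + 162) + 23)*(-47) = (168 + 23)*(-47) = 191*(-47) = -8977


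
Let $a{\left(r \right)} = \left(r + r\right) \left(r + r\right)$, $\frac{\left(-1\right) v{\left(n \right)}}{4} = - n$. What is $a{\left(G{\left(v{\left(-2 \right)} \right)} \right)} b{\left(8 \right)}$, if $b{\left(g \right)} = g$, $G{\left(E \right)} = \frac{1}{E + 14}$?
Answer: $\frac{8}{9} \approx 0.88889$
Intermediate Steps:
$v{\left(n \right)} = 4 n$ ($v{\left(n \right)} = - 4 \left(- n\right) = 4 n$)
$G{\left(E \right)} = \frac{1}{14 + E}$
$a{\left(r \right)} = 4 r^{2}$ ($a{\left(r \right)} = 2 r 2 r = 4 r^{2}$)
$a{\left(G{\left(v{\left(-2 \right)} \right)} \right)} b{\left(8 \right)} = 4 \left(\frac{1}{14 + 4 \left(-2\right)}\right)^{2} \cdot 8 = 4 \left(\frac{1}{14 - 8}\right)^{2} \cdot 8 = 4 \left(\frac{1}{6}\right)^{2} \cdot 8 = \frac{4}{36} \cdot 8 = 4 \cdot \frac{1}{36} \cdot 8 = \frac{1}{9} \cdot 8 = \frac{8}{9}$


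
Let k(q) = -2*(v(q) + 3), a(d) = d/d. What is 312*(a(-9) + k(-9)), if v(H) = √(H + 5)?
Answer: -1560 - 1248*I ≈ -1560.0 - 1248.0*I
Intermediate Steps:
v(H) = √(5 + H)
a(d) = 1
k(q) = -6 - 2*√(5 + q) (k(q) = -2*(√(5 + q) + 3) = -2*(3 + √(5 + q)) = -6 - 2*√(5 + q))
312*(a(-9) + k(-9)) = 312*(1 + (-6 - 2*√(5 - 9))) = 312*(1 + (-6 - 4*I)) = 312*(-5 - 4*I) = -1560 - 1248*I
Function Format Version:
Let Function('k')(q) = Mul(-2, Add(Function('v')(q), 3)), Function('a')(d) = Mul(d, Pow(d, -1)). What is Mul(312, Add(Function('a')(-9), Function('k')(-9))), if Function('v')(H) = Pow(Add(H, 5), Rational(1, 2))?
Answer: Add(-1560, Mul(-1248, I)) ≈ Add(-1560.0, Mul(-1248.0, I))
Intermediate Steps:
Function('v')(H) = Pow(Add(5, H), Rational(1, 2))
Function('a')(d) = 1
Function('k')(q) = Add(-6, Mul(-2, Pow(Add(5, q), Rational(1, 2)))) (Function('k')(q) = Mul(-2, Add(Pow(Add(5, q), Rational(1, 2)), 3)) = Mul(-2, Add(3, Pow(Add(5, q), Rational(1, 2)))) = Add(-6, Mul(-2, Pow(Add(5, q), Rational(1, 2)))))
Mul(312, Add(Function('a')(-9), Function('k')(-9))) = Mul(312, Add(1, Add(-6, Mul(-2, Pow(Add(5, -9), Rational(1, 2)))))) = Mul(312, Add(1, Add(-6, Mul(-2, Pow(-4, Rational(1, 2)))))) = Mul(312, Add(1, Add(-6, Mul(-2, Mul(2, I))))) = Mul(312, Add(1, Add(-6, Mul(-4, I)))) = Mul(312, Add(-5, Mul(-4, I))) = Add(-1560, Mul(-1248, I))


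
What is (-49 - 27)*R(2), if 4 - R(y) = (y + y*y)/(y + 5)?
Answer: -1672/7 ≈ -238.86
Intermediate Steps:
R(y) = 4 - (y + y**2)/(5 + y) (R(y) = 4 - (y + y*y)/(y + 5) = 4 - (y + y**2)/(5 + y))
(-49 - 27)*R(2) = (-49 - 27)*((20 - 1*2**2 + 3*2)/(5 + 2)) = -76*(20 - 1*4 + 6)/7 = -76*(20 - 4 + 6)/7 = -76*22/7 = -1672/7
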